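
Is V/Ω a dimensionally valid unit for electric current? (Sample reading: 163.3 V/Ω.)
Yes

electric current has SI base units: A
V/Ω reduces to the same SI base units, so it is a valid unit for electric current.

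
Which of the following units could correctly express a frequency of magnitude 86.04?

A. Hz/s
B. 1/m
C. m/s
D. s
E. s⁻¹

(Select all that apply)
E

frequency has SI base units: 1 / s

Checking each option against 1 / s:
  A. Hz/s: ✗ does not match
  B. 1/m: ✗ does not match
  C. m/s: ✗ does not match
  D. s: ✗ does not match
  E. s⁻¹: ✓ matches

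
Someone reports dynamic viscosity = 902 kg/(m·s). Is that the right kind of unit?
Yes

dynamic viscosity has SI base units: kg / (m * s)
kg/(m·s) reduces to the same SI base units, so it is a valid unit for dynamic viscosity.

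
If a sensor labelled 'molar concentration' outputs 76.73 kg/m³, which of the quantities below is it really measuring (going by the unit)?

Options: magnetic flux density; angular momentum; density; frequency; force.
density

molar concentration should have units dimensionally equivalent to mol / m^3 (e.g. mol/m³).
The given unit 'kg/m³' reduces to kg / m^3. Of the listed options, that is the dimensionality of density.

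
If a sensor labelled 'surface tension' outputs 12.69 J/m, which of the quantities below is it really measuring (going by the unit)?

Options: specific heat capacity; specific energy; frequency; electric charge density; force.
force

surface tension should have units dimensionally equivalent to kg / s^2 (e.g. N/m).
The given unit 'J/m' reduces to kg * m / s^2. Of the listed options, that is the dimensionality of force.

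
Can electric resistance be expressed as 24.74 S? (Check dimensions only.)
No

electric resistance has SI base units: kg * m^2 / (A^2 * s^3)
S does NOT reduce to kg * m^2 / (A^2 * s^3); a valid unit for electric resistance would be e.g. Ω.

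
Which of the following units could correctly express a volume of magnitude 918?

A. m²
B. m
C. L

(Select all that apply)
C

volume has SI base units: m^3

Checking each option against m^3:
  A. m²: ✗ does not match
  B. m: ✗ does not match
  C. L: ✓ matches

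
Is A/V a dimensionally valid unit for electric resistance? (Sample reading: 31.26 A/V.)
No

electric resistance has SI base units: kg * m^2 / (A^2 * s^3)
A/V does NOT reduce to kg * m^2 / (A^2 * s^3); a valid unit for electric resistance would be e.g. Ω.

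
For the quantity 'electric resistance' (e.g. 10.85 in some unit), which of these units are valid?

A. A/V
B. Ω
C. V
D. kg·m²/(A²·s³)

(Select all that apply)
B, D

electric resistance has SI base units: kg * m^2 / (A^2 * s^3)

Checking each option against kg * m^2 / (A^2 * s^3):
  A. A/V: ✗ does not match
  B. Ω: ✓ matches
  C. V: ✗ does not match
  D. kg·m²/(A²·s³): ✓ matches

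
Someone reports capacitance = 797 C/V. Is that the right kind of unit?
Yes

capacitance has SI base units: A^2 * s^4 / (kg * m^2)
C/V reduces to the same SI base units, so it is a valid unit for capacitance.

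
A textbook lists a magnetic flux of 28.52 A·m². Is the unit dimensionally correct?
No

magnetic flux has SI base units: kg * m^2 / (A * s^2)
A·m² does NOT reduce to kg * m^2 / (A * s^2); a valid unit for magnetic flux would be e.g. Wb.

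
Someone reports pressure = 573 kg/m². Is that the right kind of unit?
No

pressure has SI base units: kg / (m * s^2)
kg/m² does NOT reduce to kg / (m * s^2); a valid unit for pressure would be e.g. Pa.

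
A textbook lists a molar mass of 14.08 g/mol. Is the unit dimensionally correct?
Yes

molar mass has SI base units: kg / mol
g/mol reduces to the same SI base units, so it is a valid unit for molar mass.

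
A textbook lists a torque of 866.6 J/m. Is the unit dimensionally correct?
No

torque has SI base units: kg * m^2 / s^2
J/m does NOT reduce to kg * m^2 / s^2; a valid unit for torque would be e.g. N·m.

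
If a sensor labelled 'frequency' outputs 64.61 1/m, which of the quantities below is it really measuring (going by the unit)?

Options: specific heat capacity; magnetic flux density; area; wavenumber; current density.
wavenumber

frequency should have units dimensionally equivalent to 1 / s (e.g. Hz).
The given unit '1/m' reduces to 1 / m. Of the listed options, that is the dimensionality of wavenumber.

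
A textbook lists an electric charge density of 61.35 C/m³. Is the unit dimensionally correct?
Yes

electric charge density has SI base units: A * s / m^3
C/m³ reduces to the same SI base units, so it is a valid unit for electric charge density.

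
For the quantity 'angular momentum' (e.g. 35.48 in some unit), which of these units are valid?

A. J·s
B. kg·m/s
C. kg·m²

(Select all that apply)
A

angular momentum has SI base units: kg * m^2 / s

Checking each option against kg * m^2 / s:
  A. J·s: ✓ matches
  B. kg·m/s: ✗ does not match
  C. kg·m²: ✗ does not match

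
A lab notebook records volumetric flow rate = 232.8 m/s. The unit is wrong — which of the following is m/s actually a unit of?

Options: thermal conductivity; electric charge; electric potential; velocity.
velocity

volumetric flow rate should have units dimensionally equivalent to m^3 / s (e.g. m³/s).
The given unit 'm/s' reduces to m / s. Of the listed options, that is the dimensionality of velocity.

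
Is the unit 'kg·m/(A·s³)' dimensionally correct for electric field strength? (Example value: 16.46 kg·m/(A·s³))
Yes

electric field strength has SI base units: kg * m / (A * s^3)
kg·m/(A·s³) reduces to the same SI base units, so it is a valid unit for electric field strength.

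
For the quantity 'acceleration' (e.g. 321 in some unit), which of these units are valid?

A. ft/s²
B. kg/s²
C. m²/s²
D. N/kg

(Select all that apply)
A, D

acceleration has SI base units: m / s^2

Checking each option against m / s^2:
  A. ft/s²: ✓ matches
  B. kg/s²: ✗ does not match
  C. m²/s²: ✗ does not match
  D. N/kg: ✓ matches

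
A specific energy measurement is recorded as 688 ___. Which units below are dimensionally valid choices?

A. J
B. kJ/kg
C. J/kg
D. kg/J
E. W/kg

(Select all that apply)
B, C

specific energy has SI base units: m^2 / s^2

Checking each option against m^2 / s^2:
  A. J: ✗ does not match
  B. kJ/kg: ✓ matches
  C. J/kg: ✓ matches
  D. kg/J: ✗ does not match
  E. W/kg: ✗ does not match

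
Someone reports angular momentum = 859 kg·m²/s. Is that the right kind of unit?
Yes

angular momentum has SI base units: kg * m^2 / s
kg·m²/s reduces to the same SI base units, so it is a valid unit for angular momentum.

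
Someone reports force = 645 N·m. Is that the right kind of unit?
No

force has SI base units: kg * m / s^2
N·m does NOT reduce to kg * m / s^2; a valid unit for force would be e.g. N.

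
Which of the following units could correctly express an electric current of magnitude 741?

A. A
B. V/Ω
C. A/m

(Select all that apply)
A, B

electric current has SI base units: A

Checking each option against A:
  A. A: ✓ matches
  B. V/Ω: ✓ matches
  C. A/m: ✗ does not match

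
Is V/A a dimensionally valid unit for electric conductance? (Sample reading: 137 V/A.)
No

electric conductance has SI base units: A^2 * s^3 / (kg * m^2)
V/A does NOT reduce to A^2 * s^3 / (kg * m^2); a valid unit for electric conductance would be e.g. S.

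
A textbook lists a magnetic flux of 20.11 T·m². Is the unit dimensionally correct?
Yes

magnetic flux has SI base units: kg * m^2 / (A * s^2)
T·m² reduces to the same SI base units, so it is a valid unit for magnetic flux.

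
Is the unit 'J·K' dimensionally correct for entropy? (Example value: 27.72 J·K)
No

entropy has SI base units: kg * m^2 / (s^2 * K)
J·K does NOT reduce to kg * m^2 / (s^2 * K); a valid unit for entropy would be e.g. J/K.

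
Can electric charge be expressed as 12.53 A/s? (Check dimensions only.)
No

electric charge has SI base units: A * s
A/s does NOT reduce to A * s; a valid unit for electric charge would be e.g. C.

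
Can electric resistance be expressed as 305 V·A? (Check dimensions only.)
No

electric resistance has SI base units: kg * m^2 / (A^2 * s^3)
V·A does NOT reduce to kg * m^2 / (A^2 * s^3); a valid unit for electric resistance would be e.g. Ω.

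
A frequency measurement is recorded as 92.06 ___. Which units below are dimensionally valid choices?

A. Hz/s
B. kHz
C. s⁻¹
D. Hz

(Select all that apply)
B, C, D

frequency has SI base units: 1 / s

Checking each option against 1 / s:
  A. Hz/s: ✗ does not match
  B. kHz: ✓ matches
  C. s⁻¹: ✓ matches
  D. Hz: ✓ matches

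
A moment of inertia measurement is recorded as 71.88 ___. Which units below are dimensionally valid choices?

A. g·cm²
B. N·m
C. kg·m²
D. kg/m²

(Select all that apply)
A, C

moment of inertia has SI base units: kg * m^2

Checking each option against kg * m^2:
  A. g·cm²: ✓ matches
  B. N·m: ✗ does not match
  C. kg·m²: ✓ matches
  D. kg/m²: ✗ does not match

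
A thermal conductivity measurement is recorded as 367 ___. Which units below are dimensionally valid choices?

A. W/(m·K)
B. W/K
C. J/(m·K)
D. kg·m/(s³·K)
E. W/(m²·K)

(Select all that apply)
A, D

thermal conductivity has SI base units: kg * m / (s^3 * K)

Checking each option against kg * m / (s^3 * K):
  A. W/(m·K): ✓ matches
  B. W/K: ✗ does not match
  C. J/(m·K): ✗ does not match
  D. kg·m/(s³·K): ✓ matches
  E. W/(m²·K): ✗ does not match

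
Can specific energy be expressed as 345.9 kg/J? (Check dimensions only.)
No

specific energy has SI base units: m^2 / s^2
kg/J does NOT reduce to m^2 / s^2; a valid unit for specific energy would be e.g. J/kg.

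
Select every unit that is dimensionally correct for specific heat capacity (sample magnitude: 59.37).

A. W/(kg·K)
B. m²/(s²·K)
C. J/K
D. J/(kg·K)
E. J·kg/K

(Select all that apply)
B, D

specific heat capacity has SI base units: m^2 / (s^2 * K)

Checking each option against m^2 / (s^2 * K):
  A. W/(kg·K): ✗ does not match
  B. m²/(s²·K): ✓ matches
  C. J/K: ✗ does not match
  D. J/(kg·K): ✓ matches
  E. J·kg/K: ✗ does not match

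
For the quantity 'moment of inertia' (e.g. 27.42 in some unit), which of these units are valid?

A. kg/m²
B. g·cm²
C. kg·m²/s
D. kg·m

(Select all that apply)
B

moment of inertia has SI base units: kg * m^2

Checking each option against kg * m^2:
  A. kg/m²: ✗ does not match
  B. g·cm²: ✓ matches
  C. kg·m²/s: ✗ does not match
  D. kg·m: ✗ does not match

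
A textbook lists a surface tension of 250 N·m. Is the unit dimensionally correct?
No

surface tension has SI base units: kg / s^2
N·m does NOT reduce to kg / s^2; a valid unit for surface tension would be e.g. N/m.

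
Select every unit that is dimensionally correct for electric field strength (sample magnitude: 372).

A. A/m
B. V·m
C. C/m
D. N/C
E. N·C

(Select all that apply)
D

electric field strength has SI base units: kg * m / (A * s^3)

Checking each option against kg * m / (A * s^3):
  A. A/m: ✗ does not match
  B. V·m: ✗ does not match
  C. C/m: ✗ does not match
  D. N/C: ✓ matches
  E. N·C: ✗ does not match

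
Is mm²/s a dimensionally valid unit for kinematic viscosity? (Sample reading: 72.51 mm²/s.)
Yes

kinematic viscosity has SI base units: m^2 / s
mm²/s reduces to the same SI base units, so it is a valid unit for kinematic viscosity.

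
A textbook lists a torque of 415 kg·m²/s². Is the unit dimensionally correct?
Yes

torque has SI base units: kg * m^2 / s^2
kg·m²/s² reduces to the same SI base units, so it is a valid unit for torque.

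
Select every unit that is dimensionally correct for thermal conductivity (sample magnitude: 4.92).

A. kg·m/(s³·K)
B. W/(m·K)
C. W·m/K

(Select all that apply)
A, B

thermal conductivity has SI base units: kg * m / (s^3 * K)

Checking each option against kg * m / (s^3 * K):
  A. kg·m/(s³·K): ✓ matches
  B. W/(m·K): ✓ matches
  C. W·m/K: ✗ does not match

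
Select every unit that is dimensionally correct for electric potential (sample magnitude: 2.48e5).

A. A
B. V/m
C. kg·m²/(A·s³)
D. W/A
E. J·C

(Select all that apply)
C, D

electric potential has SI base units: kg * m^2 / (A * s^3)

Checking each option against kg * m^2 / (A * s^3):
  A. A: ✗ does not match
  B. V/m: ✗ does not match
  C. kg·m²/(A·s³): ✓ matches
  D. W/A: ✓ matches
  E. J·C: ✗ does not match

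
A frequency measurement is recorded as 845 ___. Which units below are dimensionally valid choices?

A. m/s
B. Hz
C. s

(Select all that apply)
B

frequency has SI base units: 1 / s

Checking each option against 1 / s:
  A. m/s: ✗ does not match
  B. Hz: ✓ matches
  C. s: ✗ does not match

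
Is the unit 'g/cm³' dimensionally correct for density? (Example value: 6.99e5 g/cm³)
Yes

density has SI base units: kg / m^3
g/cm³ reduces to the same SI base units, so it is a valid unit for density.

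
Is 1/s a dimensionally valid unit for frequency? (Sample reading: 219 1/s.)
Yes

frequency has SI base units: 1 / s
1/s reduces to the same SI base units, so it is a valid unit for frequency.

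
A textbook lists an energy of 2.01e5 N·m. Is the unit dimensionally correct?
Yes

energy has SI base units: kg * m^2 / s^2
N·m reduces to the same SI base units, so it is a valid unit for energy.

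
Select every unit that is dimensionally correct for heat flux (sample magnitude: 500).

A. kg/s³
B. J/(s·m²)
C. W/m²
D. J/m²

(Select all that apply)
A, B, C

heat flux has SI base units: kg / s^3

Checking each option against kg / s^3:
  A. kg/s³: ✓ matches
  B. J/(s·m²): ✓ matches
  C. W/m²: ✓ matches
  D. J/m²: ✗ does not match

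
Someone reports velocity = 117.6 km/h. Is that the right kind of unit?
Yes

velocity has SI base units: m / s
km/h reduces to the same SI base units, so it is a valid unit for velocity.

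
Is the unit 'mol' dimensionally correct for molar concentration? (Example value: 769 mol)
No

molar concentration has SI base units: mol / m^3
mol does NOT reduce to mol / m^3; a valid unit for molar concentration would be e.g. mol/m³.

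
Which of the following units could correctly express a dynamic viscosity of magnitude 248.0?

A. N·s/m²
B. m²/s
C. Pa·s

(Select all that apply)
A, C

dynamic viscosity has SI base units: kg / (m * s)

Checking each option against kg / (m * s):
  A. N·s/m²: ✓ matches
  B. m²/s: ✗ does not match
  C. Pa·s: ✓ matches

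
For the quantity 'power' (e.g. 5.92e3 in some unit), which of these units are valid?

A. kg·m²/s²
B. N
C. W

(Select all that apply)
C

power has SI base units: kg * m^2 / s^3

Checking each option against kg * m^2 / s^3:
  A. kg·m²/s²: ✗ does not match
  B. N: ✗ does not match
  C. W: ✓ matches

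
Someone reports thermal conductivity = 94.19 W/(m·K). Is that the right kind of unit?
Yes

thermal conductivity has SI base units: kg * m / (s^3 * K)
W/(m·K) reduces to the same SI base units, so it is a valid unit for thermal conductivity.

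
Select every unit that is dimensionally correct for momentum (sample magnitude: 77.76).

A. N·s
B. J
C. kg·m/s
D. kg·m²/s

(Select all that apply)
A, C

momentum has SI base units: kg * m / s

Checking each option against kg * m / s:
  A. N·s: ✓ matches
  B. J: ✗ does not match
  C. kg·m/s: ✓ matches
  D. kg·m²/s: ✗ does not match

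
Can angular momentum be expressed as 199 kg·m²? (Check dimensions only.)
No

angular momentum has SI base units: kg * m^2 / s
kg·m² does NOT reduce to kg * m^2 / s; a valid unit for angular momentum would be e.g. kg·m²/s.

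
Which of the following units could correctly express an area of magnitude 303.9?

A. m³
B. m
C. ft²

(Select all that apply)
C

area has SI base units: m^2

Checking each option against m^2:
  A. m³: ✗ does not match
  B. m: ✗ does not match
  C. ft²: ✓ matches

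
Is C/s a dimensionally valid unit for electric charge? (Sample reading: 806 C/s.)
No

electric charge has SI base units: A * s
C/s does NOT reduce to A * s; a valid unit for electric charge would be e.g. C.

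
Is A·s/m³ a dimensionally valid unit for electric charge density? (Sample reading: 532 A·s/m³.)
Yes

electric charge density has SI base units: A * s / m^3
A·s/m³ reduces to the same SI base units, so it is a valid unit for electric charge density.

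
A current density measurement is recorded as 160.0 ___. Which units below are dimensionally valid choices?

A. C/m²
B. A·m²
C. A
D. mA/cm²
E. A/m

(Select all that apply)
D

current density has SI base units: A / m^2

Checking each option against A / m^2:
  A. C/m²: ✗ does not match
  B. A·m²: ✗ does not match
  C. A: ✗ does not match
  D. mA/cm²: ✓ matches
  E. A/m: ✗ does not match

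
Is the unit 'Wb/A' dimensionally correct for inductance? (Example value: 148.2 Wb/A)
Yes

inductance has SI base units: kg * m^2 / (A^2 * s^2)
Wb/A reduces to the same SI base units, so it is a valid unit for inductance.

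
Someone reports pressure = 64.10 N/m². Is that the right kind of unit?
Yes

pressure has SI base units: kg / (m * s^2)
N/m² reduces to the same SI base units, so it is a valid unit for pressure.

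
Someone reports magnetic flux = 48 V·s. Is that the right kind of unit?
Yes

magnetic flux has SI base units: kg * m^2 / (A * s^2)
V·s reduces to the same SI base units, so it is a valid unit for magnetic flux.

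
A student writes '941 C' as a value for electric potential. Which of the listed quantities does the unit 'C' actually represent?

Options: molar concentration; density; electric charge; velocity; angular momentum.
electric charge

electric potential should have units dimensionally equivalent to kg * m^2 / (A * s^3) (e.g. V).
The given unit 'C' reduces to A * s. Of the listed options, that is the dimensionality of electric charge.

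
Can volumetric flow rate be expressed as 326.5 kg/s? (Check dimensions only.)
No

volumetric flow rate has SI base units: m^3 / s
kg/s does NOT reduce to m^3 / s; a valid unit for volumetric flow rate would be e.g. m³/s.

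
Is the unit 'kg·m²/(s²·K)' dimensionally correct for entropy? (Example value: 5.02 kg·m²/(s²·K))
Yes

entropy has SI base units: kg * m^2 / (s^2 * K)
kg·m²/(s²·K) reduces to the same SI base units, so it is a valid unit for entropy.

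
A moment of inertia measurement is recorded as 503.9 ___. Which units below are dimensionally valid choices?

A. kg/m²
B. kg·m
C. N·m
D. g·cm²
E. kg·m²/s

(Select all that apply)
D

moment of inertia has SI base units: kg * m^2

Checking each option against kg * m^2:
  A. kg/m²: ✗ does not match
  B. kg·m: ✗ does not match
  C. N·m: ✗ does not match
  D. g·cm²: ✓ matches
  E. kg·m²/s: ✗ does not match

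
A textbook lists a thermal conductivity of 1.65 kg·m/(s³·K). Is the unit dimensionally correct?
Yes

thermal conductivity has SI base units: kg * m / (s^3 * K)
kg·m/(s³·K) reduces to the same SI base units, so it is a valid unit for thermal conductivity.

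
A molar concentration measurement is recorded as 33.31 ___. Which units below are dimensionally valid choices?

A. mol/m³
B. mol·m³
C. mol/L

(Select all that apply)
A, C

molar concentration has SI base units: mol / m^3

Checking each option against mol / m^3:
  A. mol/m³: ✓ matches
  B. mol·m³: ✗ does not match
  C. mol/L: ✓ matches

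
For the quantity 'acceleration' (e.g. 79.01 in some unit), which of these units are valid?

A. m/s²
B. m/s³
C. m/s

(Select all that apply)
A

acceleration has SI base units: m / s^2

Checking each option against m / s^2:
  A. m/s²: ✓ matches
  B. m/s³: ✗ does not match
  C. m/s: ✗ does not match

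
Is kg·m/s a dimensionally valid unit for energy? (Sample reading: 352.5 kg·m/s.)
No

energy has SI base units: kg * m^2 / s^2
kg·m/s does NOT reduce to kg * m^2 / s^2; a valid unit for energy would be e.g. J.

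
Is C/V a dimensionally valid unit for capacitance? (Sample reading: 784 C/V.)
Yes

capacitance has SI base units: A^2 * s^4 / (kg * m^2)
C/V reduces to the same SI base units, so it is a valid unit for capacitance.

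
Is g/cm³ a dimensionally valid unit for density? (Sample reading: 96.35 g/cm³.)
Yes

density has SI base units: kg / m^3
g/cm³ reduces to the same SI base units, so it is a valid unit for density.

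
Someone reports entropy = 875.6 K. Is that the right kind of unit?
No

entropy has SI base units: kg * m^2 / (s^2 * K)
K does NOT reduce to kg * m^2 / (s^2 * K); a valid unit for entropy would be e.g. J/K.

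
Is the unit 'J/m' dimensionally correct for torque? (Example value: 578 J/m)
No

torque has SI base units: kg * m^2 / s^2
J/m does NOT reduce to kg * m^2 / s^2; a valid unit for torque would be e.g. N·m.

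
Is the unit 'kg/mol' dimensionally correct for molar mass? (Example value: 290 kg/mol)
Yes

molar mass has SI base units: kg / mol
kg/mol reduces to the same SI base units, so it is a valid unit for molar mass.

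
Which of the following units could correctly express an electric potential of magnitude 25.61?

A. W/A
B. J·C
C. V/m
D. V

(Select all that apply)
A, D

electric potential has SI base units: kg * m^2 / (A * s^3)

Checking each option against kg * m^2 / (A * s^3):
  A. W/A: ✓ matches
  B. J·C: ✗ does not match
  C. V/m: ✗ does not match
  D. V: ✓ matches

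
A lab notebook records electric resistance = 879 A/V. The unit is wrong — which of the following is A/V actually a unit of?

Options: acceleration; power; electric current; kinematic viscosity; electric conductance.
electric conductance

electric resistance should have units dimensionally equivalent to kg * m^2 / (A^2 * s^3) (e.g. Ω).
The given unit 'A/V' reduces to A^2 * s^3 / (kg * m^2). Of the listed options, that is the dimensionality of electric conductance.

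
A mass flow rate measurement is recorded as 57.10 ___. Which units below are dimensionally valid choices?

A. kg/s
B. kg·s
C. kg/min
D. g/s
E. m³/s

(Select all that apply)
A, C, D

mass flow rate has SI base units: kg / s

Checking each option against kg / s:
  A. kg/s: ✓ matches
  B. kg·s: ✗ does not match
  C. kg/min: ✓ matches
  D. g/s: ✓ matches
  E. m³/s: ✗ does not match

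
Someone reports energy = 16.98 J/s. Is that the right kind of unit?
No

energy has SI base units: kg * m^2 / s^2
J/s does NOT reduce to kg * m^2 / s^2; a valid unit for energy would be e.g. J.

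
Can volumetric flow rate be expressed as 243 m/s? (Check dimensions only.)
No

volumetric flow rate has SI base units: m^3 / s
m/s does NOT reduce to m^3 / s; a valid unit for volumetric flow rate would be e.g. m³/s.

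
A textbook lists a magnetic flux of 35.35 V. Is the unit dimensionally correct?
No

magnetic flux has SI base units: kg * m^2 / (A * s^2)
V does NOT reduce to kg * m^2 / (A * s^2); a valid unit for magnetic flux would be e.g. Wb.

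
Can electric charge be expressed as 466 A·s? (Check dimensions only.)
Yes

electric charge has SI base units: A * s
A·s reduces to the same SI base units, so it is a valid unit for electric charge.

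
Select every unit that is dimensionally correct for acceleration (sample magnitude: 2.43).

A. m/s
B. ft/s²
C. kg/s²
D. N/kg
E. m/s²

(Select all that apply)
B, D, E

acceleration has SI base units: m / s^2

Checking each option against m / s^2:
  A. m/s: ✗ does not match
  B. ft/s²: ✓ matches
  C. kg/s²: ✗ does not match
  D. N/kg: ✓ matches
  E. m/s²: ✓ matches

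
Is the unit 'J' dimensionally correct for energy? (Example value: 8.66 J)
Yes

energy has SI base units: kg * m^2 / s^2
J reduces to the same SI base units, so it is a valid unit for energy.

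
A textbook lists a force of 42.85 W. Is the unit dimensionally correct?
No

force has SI base units: kg * m / s^2
W does NOT reduce to kg * m / s^2; a valid unit for force would be e.g. N.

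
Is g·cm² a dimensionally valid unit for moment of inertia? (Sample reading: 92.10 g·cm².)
Yes

moment of inertia has SI base units: kg * m^2
g·cm² reduces to the same SI base units, so it is a valid unit for moment of inertia.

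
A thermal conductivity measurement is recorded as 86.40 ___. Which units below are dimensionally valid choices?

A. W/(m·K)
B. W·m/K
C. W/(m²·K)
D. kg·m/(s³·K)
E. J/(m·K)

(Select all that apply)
A, D

thermal conductivity has SI base units: kg * m / (s^3 * K)

Checking each option against kg * m / (s^3 * K):
  A. W/(m·K): ✓ matches
  B. W·m/K: ✗ does not match
  C. W/(m²·K): ✗ does not match
  D. kg·m/(s³·K): ✓ matches
  E. J/(m·K): ✗ does not match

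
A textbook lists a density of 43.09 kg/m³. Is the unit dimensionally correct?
Yes

density has SI base units: kg / m^3
kg/m³ reduces to the same SI base units, so it is a valid unit for density.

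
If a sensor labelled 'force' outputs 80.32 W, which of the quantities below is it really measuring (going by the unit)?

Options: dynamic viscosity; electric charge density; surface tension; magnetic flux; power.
power

force should have units dimensionally equivalent to kg * m / s^2 (e.g. N).
The given unit 'W' reduces to kg * m^2 / s^3. Of the listed options, that is the dimensionality of power.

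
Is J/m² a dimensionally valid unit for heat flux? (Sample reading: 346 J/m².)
No

heat flux has SI base units: kg / s^3
J/m² does NOT reduce to kg / s^3; a valid unit for heat flux would be e.g. W/m².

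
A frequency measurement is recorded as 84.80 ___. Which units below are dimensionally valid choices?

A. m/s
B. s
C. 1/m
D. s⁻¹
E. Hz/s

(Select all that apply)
D

frequency has SI base units: 1 / s

Checking each option against 1 / s:
  A. m/s: ✗ does not match
  B. s: ✗ does not match
  C. 1/m: ✗ does not match
  D. s⁻¹: ✓ matches
  E. Hz/s: ✗ does not match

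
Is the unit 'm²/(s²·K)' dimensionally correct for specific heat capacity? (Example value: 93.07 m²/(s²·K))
Yes

specific heat capacity has SI base units: m^2 / (s^2 * K)
m²/(s²·K) reduces to the same SI base units, so it is a valid unit for specific heat capacity.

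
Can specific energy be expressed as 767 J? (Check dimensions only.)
No

specific energy has SI base units: m^2 / s^2
J does NOT reduce to m^2 / s^2; a valid unit for specific energy would be e.g. J/kg.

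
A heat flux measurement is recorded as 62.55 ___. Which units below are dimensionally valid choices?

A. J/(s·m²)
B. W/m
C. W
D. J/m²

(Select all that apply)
A

heat flux has SI base units: kg / s^3

Checking each option against kg / s^3:
  A. J/(s·m²): ✓ matches
  B. W/m: ✗ does not match
  C. W: ✗ does not match
  D. J/m²: ✗ does not match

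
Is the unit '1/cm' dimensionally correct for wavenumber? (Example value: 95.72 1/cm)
Yes

wavenumber has SI base units: 1 / m
1/cm reduces to the same SI base units, so it is a valid unit for wavenumber.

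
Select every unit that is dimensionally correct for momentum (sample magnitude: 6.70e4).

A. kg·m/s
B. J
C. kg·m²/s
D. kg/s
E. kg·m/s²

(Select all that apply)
A

momentum has SI base units: kg * m / s

Checking each option against kg * m / s:
  A. kg·m/s: ✓ matches
  B. J: ✗ does not match
  C. kg·m²/s: ✗ does not match
  D. kg/s: ✗ does not match
  E. kg·m/s²: ✗ does not match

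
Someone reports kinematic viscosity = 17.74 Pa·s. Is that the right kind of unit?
No

kinematic viscosity has SI base units: m^2 / s
Pa·s does NOT reduce to m^2 / s; a valid unit for kinematic viscosity would be e.g. m²/s.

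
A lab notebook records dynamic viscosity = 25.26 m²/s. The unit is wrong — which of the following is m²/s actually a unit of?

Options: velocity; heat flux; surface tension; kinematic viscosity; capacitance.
kinematic viscosity

dynamic viscosity should have units dimensionally equivalent to kg / (m * s) (e.g. Pa·s).
The given unit 'm²/s' reduces to m^2 / s. Of the listed options, that is the dimensionality of kinematic viscosity.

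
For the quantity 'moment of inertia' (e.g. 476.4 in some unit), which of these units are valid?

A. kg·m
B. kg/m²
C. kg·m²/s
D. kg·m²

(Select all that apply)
D

moment of inertia has SI base units: kg * m^2

Checking each option against kg * m^2:
  A. kg·m: ✗ does not match
  B. kg/m²: ✗ does not match
  C. kg·m²/s: ✗ does not match
  D. kg·m²: ✓ matches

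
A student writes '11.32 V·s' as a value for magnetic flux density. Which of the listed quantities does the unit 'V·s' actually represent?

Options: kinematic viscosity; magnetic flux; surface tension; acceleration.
magnetic flux

magnetic flux density should have units dimensionally equivalent to kg / (A * s^2) (e.g. T).
The given unit 'V·s' reduces to kg * m^2 / (A * s^2). Of the listed options, that is the dimensionality of magnetic flux.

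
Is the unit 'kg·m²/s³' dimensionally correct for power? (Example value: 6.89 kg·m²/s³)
Yes

power has SI base units: kg * m^2 / s^3
kg·m²/s³ reduces to the same SI base units, so it is a valid unit for power.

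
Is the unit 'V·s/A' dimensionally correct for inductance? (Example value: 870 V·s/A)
Yes

inductance has SI base units: kg * m^2 / (A^2 * s^2)
V·s/A reduces to the same SI base units, so it is a valid unit for inductance.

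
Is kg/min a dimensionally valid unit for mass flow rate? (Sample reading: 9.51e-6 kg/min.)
Yes

mass flow rate has SI base units: kg / s
kg/min reduces to the same SI base units, so it is a valid unit for mass flow rate.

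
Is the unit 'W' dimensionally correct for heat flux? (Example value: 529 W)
No

heat flux has SI base units: kg / s^3
W does NOT reduce to kg / s^3; a valid unit for heat flux would be e.g. W/m².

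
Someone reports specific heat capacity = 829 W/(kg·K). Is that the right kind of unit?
No

specific heat capacity has SI base units: m^2 / (s^2 * K)
W/(kg·K) does NOT reduce to m^2 / (s^2 * K); a valid unit for specific heat capacity would be e.g. J/(kg·K).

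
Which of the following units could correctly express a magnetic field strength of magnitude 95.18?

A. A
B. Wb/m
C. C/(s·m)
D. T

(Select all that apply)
C

magnetic field strength has SI base units: A / m

Checking each option against A / m:
  A. A: ✗ does not match
  B. Wb/m: ✗ does not match
  C. C/(s·m): ✓ matches
  D. T: ✗ does not match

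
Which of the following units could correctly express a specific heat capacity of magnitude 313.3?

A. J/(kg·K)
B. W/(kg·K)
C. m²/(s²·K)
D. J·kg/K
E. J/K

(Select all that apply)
A, C

specific heat capacity has SI base units: m^2 / (s^2 * K)

Checking each option against m^2 / (s^2 * K):
  A. J/(kg·K): ✓ matches
  B. W/(kg·K): ✗ does not match
  C. m²/(s²·K): ✓ matches
  D. J·kg/K: ✗ does not match
  E. J/K: ✗ does not match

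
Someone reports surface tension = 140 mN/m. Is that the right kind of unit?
Yes

surface tension has SI base units: kg / s^2
mN/m reduces to the same SI base units, so it is a valid unit for surface tension.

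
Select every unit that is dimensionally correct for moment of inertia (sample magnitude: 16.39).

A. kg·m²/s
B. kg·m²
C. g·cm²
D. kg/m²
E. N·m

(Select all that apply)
B, C

moment of inertia has SI base units: kg * m^2

Checking each option against kg * m^2:
  A. kg·m²/s: ✗ does not match
  B. kg·m²: ✓ matches
  C. g·cm²: ✓ matches
  D. kg/m²: ✗ does not match
  E. N·m: ✗ does not match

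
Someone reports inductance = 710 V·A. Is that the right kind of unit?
No

inductance has SI base units: kg * m^2 / (A^2 * s^2)
V·A does NOT reduce to kg * m^2 / (A^2 * s^2); a valid unit for inductance would be e.g. H.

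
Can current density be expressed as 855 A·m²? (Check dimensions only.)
No

current density has SI base units: A / m^2
A·m² does NOT reduce to A / m^2; a valid unit for current density would be e.g. A/m².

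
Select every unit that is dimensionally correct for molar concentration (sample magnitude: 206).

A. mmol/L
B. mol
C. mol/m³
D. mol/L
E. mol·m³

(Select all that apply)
A, C, D

molar concentration has SI base units: mol / m^3

Checking each option against mol / m^3:
  A. mmol/L: ✓ matches
  B. mol: ✗ does not match
  C. mol/m³: ✓ matches
  D. mol/L: ✓ matches
  E. mol·m³: ✗ does not match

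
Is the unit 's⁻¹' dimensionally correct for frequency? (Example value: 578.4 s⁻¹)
Yes

frequency has SI base units: 1 / s
s⁻¹ reduces to the same SI base units, so it is a valid unit for frequency.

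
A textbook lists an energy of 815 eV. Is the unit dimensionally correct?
Yes

energy has SI base units: kg * m^2 / s^2
eV reduces to the same SI base units, so it is a valid unit for energy.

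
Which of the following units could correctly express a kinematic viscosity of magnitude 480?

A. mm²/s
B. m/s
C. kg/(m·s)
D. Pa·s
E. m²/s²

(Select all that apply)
A

kinematic viscosity has SI base units: m^2 / s

Checking each option against m^2 / s:
  A. mm²/s: ✓ matches
  B. m/s: ✗ does not match
  C. kg/(m·s): ✗ does not match
  D. Pa·s: ✗ does not match
  E. m²/s²: ✗ does not match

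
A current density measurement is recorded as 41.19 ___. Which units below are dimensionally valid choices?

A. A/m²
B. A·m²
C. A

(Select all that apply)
A

current density has SI base units: A / m^2

Checking each option against A / m^2:
  A. A/m²: ✓ matches
  B. A·m²: ✗ does not match
  C. A: ✗ does not match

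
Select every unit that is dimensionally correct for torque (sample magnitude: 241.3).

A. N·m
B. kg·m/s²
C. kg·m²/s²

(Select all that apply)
A, C

torque has SI base units: kg * m^2 / s^2

Checking each option against kg * m^2 / s^2:
  A. N·m: ✓ matches
  B. kg·m/s²: ✗ does not match
  C. kg·m²/s²: ✓ matches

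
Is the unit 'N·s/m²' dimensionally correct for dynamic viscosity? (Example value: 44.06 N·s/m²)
Yes

dynamic viscosity has SI base units: kg / (m * s)
N·s/m² reduces to the same SI base units, so it is a valid unit for dynamic viscosity.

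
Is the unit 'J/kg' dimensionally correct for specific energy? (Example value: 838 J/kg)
Yes

specific energy has SI base units: m^2 / s^2
J/kg reduces to the same SI base units, so it is a valid unit for specific energy.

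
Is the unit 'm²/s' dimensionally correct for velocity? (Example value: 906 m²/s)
No

velocity has SI base units: m / s
m²/s does NOT reduce to m / s; a valid unit for velocity would be e.g. m/s.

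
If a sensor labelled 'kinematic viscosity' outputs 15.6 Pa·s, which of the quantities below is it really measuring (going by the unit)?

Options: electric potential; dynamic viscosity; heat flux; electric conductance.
dynamic viscosity

kinematic viscosity should have units dimensionally equivalent to m^2 / s (e.g. m²/s).
The given unit 'Pa·s' reduces to kg / (m * s). Of the listed options, that is the dimensionality of dynamic viscosity.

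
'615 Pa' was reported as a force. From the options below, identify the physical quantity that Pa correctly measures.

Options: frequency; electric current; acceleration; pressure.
pressure

force should have units dimensionally equivalent to kg * m / s^2 (e.g. N).
The given unit 'Pa' reduces to kg / (m * s^2). Of the listed options, that is the dimensionality of pressure.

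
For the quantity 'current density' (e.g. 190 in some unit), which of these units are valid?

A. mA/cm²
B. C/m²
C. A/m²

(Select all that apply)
A, C

current density has SI base units: A / m^2

Checking each option against A / m^2:
  A. mA/cm²: ✓ matches
  B. C/m²: ✗ does not match
  C. A/m²: ✓ matches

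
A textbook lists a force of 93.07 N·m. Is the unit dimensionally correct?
No

force has SI base units: kg * m / s^2
N·m does NOT reduce to kg * m / s^2; a valid unit for force would be e.g. N.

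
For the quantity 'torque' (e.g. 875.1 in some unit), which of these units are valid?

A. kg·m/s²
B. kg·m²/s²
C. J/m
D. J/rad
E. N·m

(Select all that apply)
B, D, E

torque has SI base units: kg * m^2 / s^2

Checking each option against kg * m^2 / s^2:
  A. kg·m/s²: ✗ does not match
  B. kg·m²/s²: ✓ matches
  C. J/m: ✗ does not match
  D. J/rad: ✓ matches
  E. N·m: ✓ matches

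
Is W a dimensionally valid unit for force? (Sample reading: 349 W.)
No

force has SI base units: kg * m / s^2
W does NOT reduce to kg * m / s^2; a valid unit for force would be e.g. N.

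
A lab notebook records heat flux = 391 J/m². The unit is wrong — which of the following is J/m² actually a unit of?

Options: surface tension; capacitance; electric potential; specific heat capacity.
surface tension

heat flux should have units dimensionally equivalent to kg / s^3 (e.g. W/m²).
The given unit 'J/m²' reduces to kg / s^2. Of the listed options, that is the dimensionality of surface tension.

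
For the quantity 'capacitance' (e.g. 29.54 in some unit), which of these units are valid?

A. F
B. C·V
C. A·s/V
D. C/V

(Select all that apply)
A, C, D

capacitance has SI base units: A^2 * s^4 / (kg * m^2)

Checking each option against A^2 * s^4 / (kg * m^2):
  A. F: ✓ matches
  B. C·V: ✗ does not match
  C. A·s/V: ✓ matches
  D. C/V: ✓ matches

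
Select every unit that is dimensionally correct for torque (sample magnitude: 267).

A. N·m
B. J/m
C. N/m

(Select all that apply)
A

torque has SI base units: kg * m^2 / s^2

Checking each option against kg * m^2 / s^2:
  A. N·m: ✓ matches
  B. J/m: ✗ does not match
  C. N/m: ✗ does not match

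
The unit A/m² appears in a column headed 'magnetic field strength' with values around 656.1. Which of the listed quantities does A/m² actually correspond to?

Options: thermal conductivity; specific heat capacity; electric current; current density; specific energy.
current density

magnetic field strength should have units dimensionally equivalent to A / m (e.g. A/m).
The given unit 'A/m²' reduces to A / m^2. Of the listed options, that is the dimensionality of current density.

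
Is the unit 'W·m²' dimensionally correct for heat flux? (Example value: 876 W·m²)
No

heat flux has SI base units: kg / s^3
W·m² does NOT reduce to kg / s^3; a valid unit for heat flux would be e.g. W/m².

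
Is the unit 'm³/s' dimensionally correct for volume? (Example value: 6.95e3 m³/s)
No

volume has SI base units: m^3
m³/s does NOT reduce to m^3; a valid unit for volume would be e.g. m³.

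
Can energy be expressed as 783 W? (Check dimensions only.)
No

energy has SI base units: kg * m^2 / s^2
W does NOT reduce to kg * m^2 / s^2; a valid unit for energy would be e.g. J.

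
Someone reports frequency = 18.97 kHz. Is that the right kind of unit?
Yes

frequency has SI base units: 1 / s
kHz reduces to the same SI base units, so it is a valid unit for frequency.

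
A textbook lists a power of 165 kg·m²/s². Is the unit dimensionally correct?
No

power has SI base units: kg * m^2 / s^3
kg·m²/s² does NOT reduce to kg * m^2 / s^3; a valid unit for power would be e.g. W.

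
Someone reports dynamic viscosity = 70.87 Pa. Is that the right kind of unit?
No

dynamic viscosity has SI base units: kg / (m * s)
Pa does NOT reduce to kg / (m * s); a valid unit for dynamic viscosity would be e.g. Pa·s.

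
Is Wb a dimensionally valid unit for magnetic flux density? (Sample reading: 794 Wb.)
No

magnetic flux density has SI base units: kg / (A * s^2)
Wb does NOT reduce to kg / (A * s^2); a valid unit for magnetic flux density would be e.g. T.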